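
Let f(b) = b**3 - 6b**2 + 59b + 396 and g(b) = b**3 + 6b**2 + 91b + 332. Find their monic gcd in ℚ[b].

b + 4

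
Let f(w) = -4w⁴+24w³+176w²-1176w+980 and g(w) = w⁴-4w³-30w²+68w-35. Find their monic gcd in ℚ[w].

w²-8w+7

Euclidean algorithm in ℚ[w]:
  -4w⁴+24w³+176w²-1176w+980 = (-4)(w⁴-4w³-30w²+68w-35) + (8w³+56w²-904w+840)
  w⁴-4w³-30w²+68w-35 = ((1/8)w-11/8)(8w³+56w²-904w+840) + (160w²-1280w+1120)
  8w³+56w²-904w+840 = ((1/20)w+3/4)(160w²-1280w+1120) + (0)
Last nonzero remainder: 160w²-1280w+1120. Dividing through by 160 gives the monic gcd w²-8w+7.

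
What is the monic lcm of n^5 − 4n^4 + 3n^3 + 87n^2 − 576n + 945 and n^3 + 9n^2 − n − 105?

n^6 + 3n^5 − 25n^4 + 108n^3 + 33n^2 − 3087n + 6615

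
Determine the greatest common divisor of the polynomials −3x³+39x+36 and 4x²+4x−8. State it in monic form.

1

Euclidean algorithm in ℚ[x]:
  −3x³+39x+36 = (−(3/4)x+3/4)(4x²+4x−8) + (30x+42)
  4x²+4x−8 = ((2/15)x−4/75)(30x+42) + (−144/25)
  30x+42 = (−(125/24)x−175/24)(−144/25) + (0)
The last nonzero remainder is the constant −144/25, so the polynomials are coprime and gcd = 1.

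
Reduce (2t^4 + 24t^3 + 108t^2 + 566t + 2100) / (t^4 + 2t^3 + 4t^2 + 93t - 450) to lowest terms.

Apply the Euclidean algorithm:
  2t^4 + 24t^3 + 108t^2 + 566t + 2100 = (2)(t^4 + 2t^3 + 4t^2 + 93t - 450) + (20t^3 + 100t^2 + 380t + 3000)
  t^4 + 2t^3 + 4t^2 + 93t - 450 = ((1/20)t - 3/20)(20t^3 + 100t^2 + 380t + 3000) + (0)
Last nonzero remainder: 20t^3 + 100t^2 + 380t + 3000. Dividing through by 20 gives the monic gcd t^3 + 5t^2 + 19t + 150.
Cancel t^3 + 5t^2 + 19t + 150 from numerator and denominator to get the reduced form.

(2t + 14)/(t - 3)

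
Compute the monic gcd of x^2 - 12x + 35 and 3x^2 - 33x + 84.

x - 7

Euclidean algorithm in ℚ[x]:
  x^2 - 12x + 35 = (1/3)(3x^2 - 33x + 84) + (-x + 7)
  3x^2 - 33x + 84 = (-3x + 12)(-x + 7) + (0)
Last nonzero remainder: -x + 7. Dividing through by -1 gives the monic gcd x - 7.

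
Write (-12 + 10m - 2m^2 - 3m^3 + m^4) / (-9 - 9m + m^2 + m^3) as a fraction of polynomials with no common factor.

(4 - 2m + m^3)/(3 + 4m + m^2)

Euclidean algorithm in ℚ[m]:
  m^4 - 3m^3 - 2m^2 + 10m - 12 = (m - 4)(m^3 + m^2 - 9m - 9) + (11m^2 - 17m - 48)
  m^3 + m^2 - 9m - 9 = ((1/11)m + 28/121)(11m^2 - 17m - 48) + (-(85/121)m + 255/121)
  11m^2 - 17m - 48 = (-(1331/85)m - 1936/85)(-(85/121)m + 255/121) + (0)
Last nonzero remainder: -(85/121)m + 255/121. Dividing through by -85/121 gives the monic gcd m - 3.
Cancel m - 3 from numerator and denominator to get the reduced form.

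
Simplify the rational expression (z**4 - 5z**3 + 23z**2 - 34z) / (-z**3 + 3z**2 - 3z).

(-z**3 + 5z**2 - 23z + 34)/(z**2 - 3z + 3)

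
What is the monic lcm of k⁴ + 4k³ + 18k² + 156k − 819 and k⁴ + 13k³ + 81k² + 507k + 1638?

k⁵ + 10k⁴ + 42k³ + 264k² + 117k − 4914

Apply the Euclidean algorithm:
  k⁴ + 4k³ + 18k² + 156k − 819 = (k⁴ + 13k³ + 81k² + 507k + 1638) + (−9k³ − 63k² − 351k − 2457)
  k⁴ + 13k³ + 81k² + 507k + 1638 = (−(1/9)k − 2/3)(−9k³ − 63k² − 351k − 2457) + (0)
Last nonzero remainder: −9k³ − 63k² − 351k − 2457. Dividing through by −9 gives the monic gcd k³ + 7k² + 39k + 273.
Then lcm(f, g) = f·g / gcd(f, g); expanding and making the result monic gives the answer.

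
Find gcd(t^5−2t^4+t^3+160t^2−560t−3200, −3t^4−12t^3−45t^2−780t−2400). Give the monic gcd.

t^3−t^2+20t+160

Apply the Euclidean algorithm:
  t^5−2t^4+t^3+160t^2−560t−3200 = (−(1/3)t+2)(−3t^4−12t^3−45t^2−780t−2400) + (10t^3−10t^2+200t+1600)
  −3t^4−12t^3−45t^2−780t−2400 = (−(3/10)t−3/2)(10t^3−10t^2+200t+1600) + (0)
Last nonzero remainder: 10t^3−10t^2+200t+1600. Dividing through by 10 gives the monic gcd t^3−t^2+20t+160.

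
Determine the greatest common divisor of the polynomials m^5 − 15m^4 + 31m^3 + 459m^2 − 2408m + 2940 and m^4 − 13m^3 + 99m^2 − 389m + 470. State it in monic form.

m^2 − 7m + 10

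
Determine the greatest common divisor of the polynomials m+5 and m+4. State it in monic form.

1

By polynomial division,
  m+5 = (m+4) + (1)
  m+4 = (m+4)(1) + (0)
The last nonzero remainder is the constant 1, so the polynomials are coprime and gcd = 1.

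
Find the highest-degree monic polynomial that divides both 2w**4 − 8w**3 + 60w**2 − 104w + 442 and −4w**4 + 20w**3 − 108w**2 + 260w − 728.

w**2 + 13

Euclidean algorithm in ℚ[w]:
  2w**4 − 8w**3 + 60w**2 − 104w + 442 = (−1/2)(−4w**4 + 20w**3 − 108w**2 + 260w − 728) + (2w**3 + 6w**2 + 26w + 78)
  −4w**4 + 20w**3 − 108w**2 + 260w − 728 = (−2w + 16)(2w**3 + 6w**2 + 26w + 78) + (−152w**2 − 1976)
  2w**3 + 6w**2 + 26w + 78 = (−(1/76)w − 3/76)(−152w**2 − 1976) + (0)
Last nonzero remainder: −152w**2 − 1976. Dividing through by −152 gives the monic gcd w**2 + 13.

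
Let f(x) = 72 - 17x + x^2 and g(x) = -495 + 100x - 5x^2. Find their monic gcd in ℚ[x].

-9 + x

By polynomial division,
  x^2 - 17x + 72 = (-1/5)(-5x^2 + 100x - 495) + (3x - 27)
  -5x^2 + 100x - 495 = (-(5/3)x + 55/3)(3x - 27) + (0)
Last nonzero remainder: 3x - 27. Dividing through by 3 gives the monic gcd x - 9.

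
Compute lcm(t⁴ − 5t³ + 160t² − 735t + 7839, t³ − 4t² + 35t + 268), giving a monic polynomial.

Repeated division with remainder:
  t⁴ − 5t³ + 160t² − 735t + 7839 = (t − 1)(t³ − 4t² + 35t + 268) + (121t² − 968t + 8107)
  t³ − 4t² + 35t + 268 = ((1/121)t + 4/121)(121t² − 968t + 8107) + (0)
Last nonzero remainder: 121t² − 968t + 8107. Dividing through by 121 gives the monic gcd t² − 8t + 67.
Then lcm(f, g) = f·g / gcd(f, g); expanding and making the result monic gives the answer.

t⁵ − t⁴ + 140t³ − 95t² + 4899t + 31356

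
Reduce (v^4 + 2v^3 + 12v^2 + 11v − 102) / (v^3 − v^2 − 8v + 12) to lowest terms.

(v^2 + v + 17)/(v − 2)

Apply the Euclidean algorithm:
  v^4 + 2v^3 + 12v^2 + 11v − 102 = (v + 3)(v^3 − v^2 − 8v + 12) + (23v^2 + 23v − 138)
  v^3 − v^2 − 8v + 12 = ((1/23)v − 2/23)(23v^2 + 23v − 138) + (0)
Last nonzero remainder: 23v^2 + 23v − 138. Dividing through by 23 gives the monic gcd v^2 + v − 6.
Cancel v^2 + v − 6 from numerator and denominator to get the reduced form.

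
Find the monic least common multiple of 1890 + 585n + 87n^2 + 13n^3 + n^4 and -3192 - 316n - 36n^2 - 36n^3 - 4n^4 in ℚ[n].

35910 + 3555n + 1203n^2 + 484n^3 + 54n^4 + 9n^5 + n^6

Apply the Euclidean algorithm:
  n^4 + 13n^3 + 87n^2 + 585n + 1890 = (-1/4)(-4n^4 - 36n^3 - 36n^2 - 316n - 3192) + (4n^3 + 78n^2 + 506n + 1092)
  -4n^4 - 36n^3 - 36n^2 - 316n - 3192 = (-n + 21/2)(4n^3 + 78n^2 + 506n + 1092) + (-349n^2 - 4537n - 14658)
  4n^3 + 78n^2 + 506n + 1092 = (-(4/349)n - 26/349)(-349n^2 - 4537n - 14658) + (0)
Last nonzero remainder: -349n^2 - 4537n - 14658. Dividing through by -349 gives the monic gcd n^2 + 13n + 42.
Then lcm(f, g) = f·g / gcd(f, g); expanding and making the result monic gives the answer.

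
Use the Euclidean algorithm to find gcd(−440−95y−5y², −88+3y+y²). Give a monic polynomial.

11+y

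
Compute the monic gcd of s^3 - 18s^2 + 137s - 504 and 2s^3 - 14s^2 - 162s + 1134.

s - 9

Apply the Euclidean algorithm:
  s^3 - 18s^2 + 137s - 504 = (1/2)(2s^3 - 14s^2 - 162s + 1134) + (-11s^2 + 218s - 1071)
  2s^3 - 14s^2 - 162s + 1134 = (-(2/11)s - 282/121)(-11s^2 + 218s - 1071) + ((18312/121)s - 164808/121)
  -11s^2 + 218s - 1071 = (-(1331/18312)s + 2057/2616)((18312/121)s - 164808/121) + (0)
Last nonzero remainder: (18312/121)s - 164808/121. Dividing through by 18312/121 gives the monic gcd s - 9.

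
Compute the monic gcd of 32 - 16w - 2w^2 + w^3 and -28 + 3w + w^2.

By polynomial division,
  w^3 - 2w^2 - 16w + 32 = (w - 5)(w^2 + 3w - 28) + (27w - 108)
  w^2 + 3w - 28 = ((1/27)w + 7/27)(27w - 108) + (0)
Last nonzero remainder: 27w - 108. Dividing through by 27 gives the monic gcd w - 4.

-4 + w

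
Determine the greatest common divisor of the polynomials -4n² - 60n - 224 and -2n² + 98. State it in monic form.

n + 7

Apply the Euclidean algorithm:
  -4n² - 60n - 224 = (2)(-2n² + 98) + (-60n - 420)
  -2n² + 98 = ((1/30)n - 7/30)(-60n - 420) + (0)
Last nonzero remainder: -60n - 420. Dividing through by -60 gives the monic gcd n + 7.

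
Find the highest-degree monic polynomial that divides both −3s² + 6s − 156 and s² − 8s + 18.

By polynomial division,
  −3s² + 6s − 156 = (−3)(s² − 8s + 18) + (−18s − 102)
  s² − 8s + 18 = (−(1/18)s + 41/54)(−18s − 102) + (859/9)
  −18s − 102 = (−(162/859)s − 918/859)(859/9) + (0)
The last nonzero remainder is the constant 859/9, so the polynomials are coprime and gcd = 1.

1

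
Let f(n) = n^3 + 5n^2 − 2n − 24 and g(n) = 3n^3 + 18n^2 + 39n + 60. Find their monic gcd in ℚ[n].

n + 4

Euclidean algorithm in ℚ[n]:
  n^3 + 5n^2 − 2n − 24 = (1/3)(3n^3 + 18n^2 + 39n + 60) + (−n^2 − 15n − 44)
  3n^3 + 18n^2 + 39n + 60 = (−3n + 27)(−n^2 − 15n − 44) + (312n + 1248)
  −n^2 − 15n − 44 = (−(1/312)n − 11/312)(312n + 1248) + (0)
Last nonzero remainder: 312n + 1248. Dividing through by 312 gives the monic gcd n + 4.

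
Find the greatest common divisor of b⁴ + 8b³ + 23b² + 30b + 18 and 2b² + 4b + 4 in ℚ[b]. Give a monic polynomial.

b² + 2b + 2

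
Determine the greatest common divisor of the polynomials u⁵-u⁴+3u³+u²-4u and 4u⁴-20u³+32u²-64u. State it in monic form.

Euclidean algorithm in ℚ[u]:
  u⁵-u⁴+3u³+u²-4u = ((1/4)u+1)(4u⁴-20u³+32u²-64u) + (15u³-15u²+60u)
  4u⁴-20u³+32u²-64u = ((4/15)u-16/15)(15u³-15u²+60u) + (0)
Last nonzero remainder: 15u³-15u²+60u. Dividing through by 15 gives the monic gcd u³-u²+4u.

u³-u²+4u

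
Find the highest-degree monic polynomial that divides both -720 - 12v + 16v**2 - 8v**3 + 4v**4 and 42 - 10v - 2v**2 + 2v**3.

3 + v

Apply the Euclidean algorithm:
  4v**4 - 8v**3 + 16v**2 - 12v - 720 = (2v - 2)(2v**3 - 2v**2 - 10v + 42) + (32v**2 - 116v - 636)
  2v**3 - 2v**2 - 10v + 42 = ((1/16)v + 21/128)(32v**2 - 116v - 636) + ((1561/32)v + 4683/32)
  32v**2 - 116v - 636 = ((1024/1561)v - 6784/1561)((1561/32)v + 4683/32) + (0)
Last nonzero remainder: (1561/32)v + 4683/32. Dividing through by 1561/32 gives the monic gcd v + 3.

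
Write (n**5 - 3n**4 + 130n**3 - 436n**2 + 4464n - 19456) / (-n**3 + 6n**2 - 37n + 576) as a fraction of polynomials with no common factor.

Repeated division with remainder:
  n**5 - 3n**4 + 130n**3 - 436n**2 + 4464n - 19456 = (-n**2 - 3n - 111)(-n**3 + 6n**2 - 37n + 576) + (695n**2 + 2085n + 44480)
  -n**3 + 6n**2 - 37n + 576 = (-(1/695)n + 9/695)(695n**2 + 2085n + 44480) + (0)
Last nonzero remainder: 695n**2 + 2085n + 44480. Dividing through by 695 gives the monic gcd n**2 + 3n + 64.
Cancel n**2 + 3n + 64 from numerator and denominator to get the reduced form.

(-n**3 + 6n**2 - 84n + 304)/(n - 9)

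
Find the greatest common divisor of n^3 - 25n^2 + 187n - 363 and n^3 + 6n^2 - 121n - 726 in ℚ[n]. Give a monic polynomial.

n - 11

Repeated division with remainder:
  n^3 - 25n^2 + 187n - 363 = (n^3 + 6n^2 - 121n - 726) + (-31n^2 + 308n + 363)
  n^3 + 6n^2 - 121n - 726 = (-(1/31)n - 494/961)(-31n^2 + 308n + 363) + ((47124/961)n - 518364/961)
  -31n^2 + 308n + 363 = (-(29791/47124)n - 961/1428)((47124/961)n - 518364/961) + (0)
Last nonzero remainder: (47124/961)n - 518364/961. Dividing through by 47124/961 gives the monic gcd n - 11.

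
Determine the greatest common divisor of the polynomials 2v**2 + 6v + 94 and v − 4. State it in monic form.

Apply the Euclidean algorithm:
  2v**2 + 6v + 94 = (2v + 14)(v − 4) + (150)
  v − 4 = ((1/150)v − 2/75)(150) + (0)
The last nonzero remainder is the constant 150, so the polynomials are coprime and gcd = 1.

1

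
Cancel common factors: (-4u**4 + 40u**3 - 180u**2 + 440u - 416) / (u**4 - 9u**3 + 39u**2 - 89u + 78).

(-4u + 16)/(u - 3)

Repeated division with remainder:
  -4u**4 + 40u**3 - 180u**2 + 440u - 416 = (-4)(u**4 - 9u**3 + 39u**2 - 89u + 78) + (4u**3 - 24u**2 + 84u - 104)
  u**4 - 9u**3 + 39u**2 - 89u + 78 = ((1/4)u - 3/4)(4u**3 - 24u**2 + 84u - 104) + (0)
Last nonzero remainder: 4u**3 - 24u**2 + 84u - 104. Dividing through by 4 gives the monic gcd u**3 - 6u**2 + 21u - 26.
Cancel u**3 - 6u**2 + 21u - 26 from numerator and denominator to get the reduced form.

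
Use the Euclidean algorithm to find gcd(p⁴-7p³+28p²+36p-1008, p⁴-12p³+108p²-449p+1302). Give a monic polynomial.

p²-5p+42

Apply the Euclidean algorithm:
  p⁴-7p³+28p²+36p-1008 = (p⁴-12p³+108p²-449p+1302) + (5p³-80p²+485p-2310)
  p⁴-12p³+108p²-449p+1302 = ((1/5)p+4/5)(5p³-80p²+485p-2310) + (75p²-375p+3150)
  5p³-80p²+485p-2310 = ((1/15)p-11/15)(75p²-375p+3150) + (0)
Last nonzero remainder: 75p²-375p+3150. Dividing through by 75 gives the monic gcd p²-5p+42.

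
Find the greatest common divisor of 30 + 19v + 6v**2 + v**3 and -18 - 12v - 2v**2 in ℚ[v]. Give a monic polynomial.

Euclidean algorithm in ℚ[v]:
  v**3 + 6v**2 + 19v + 30 = (-(1/2)v)(-2v**2 - 12v - 18) + (10v + 30)
  -2v**2 - 12v - 18 = (-(1/5)v - 3/5)(10v + 30) + (0)
Last nonzero remainder: 10v + 30. Dividing through by 10 gives the monic gcd v + 3.

3 + v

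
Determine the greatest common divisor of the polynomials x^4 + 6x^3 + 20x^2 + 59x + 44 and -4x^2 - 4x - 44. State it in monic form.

x^2 + x + 11

Apply the Euclidean algorithm:
  x^4 + 6x^3 + 20x^2 + 59x + 44 = (-(1/4)x^2 - (5/4)x - 1)(-4x^2 - 4x - 44) + (0)
Last nonzero remainder: -4x^2 - 4x - 44. Dividing through by -4 gives the monic gcd x^2 + x + 11.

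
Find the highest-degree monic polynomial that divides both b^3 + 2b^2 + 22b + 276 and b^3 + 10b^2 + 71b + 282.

b + 6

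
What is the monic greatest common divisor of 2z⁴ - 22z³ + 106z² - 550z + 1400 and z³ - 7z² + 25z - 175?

z³ - 7z² + 25z - 175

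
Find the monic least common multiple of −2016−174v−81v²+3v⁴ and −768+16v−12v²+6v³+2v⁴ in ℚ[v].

Repeated division with remainder:
  3v⁴−81v²−174v−2016 = (3/2)(2v⁴+6v³−12v²+16v−768) + (−9v³−63v²−198v−864)
  2v⁴+6v³−12v²+16v−768 = (−(2/9)v+8/9)(−9v³−63v²−198v−864) + (0)
Last nonzero remainder: −9v³−63v²−198v−864. Dividing through by −9 gives the monic gcd v³+7v²+22v+96.
Then lcm(f, g) = f·g / gcd(f, g); expanding and making the result monic gives the answer.

2688−440v+50v²−27v³−4v⁴+v⁵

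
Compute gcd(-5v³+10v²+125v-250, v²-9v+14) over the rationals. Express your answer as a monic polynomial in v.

v-2

Repeated division with remainder:
  -5v³+10v²+125v-250 = (-5v-35)(v²-9v+14) + (-120v+240)
  v²-9v+14 = (-(1/120)v+7/120)(-120v+240) + (0)
Last nonzero remainder: -120v+240. Dividing through by -120 gives the monic gcd v-2.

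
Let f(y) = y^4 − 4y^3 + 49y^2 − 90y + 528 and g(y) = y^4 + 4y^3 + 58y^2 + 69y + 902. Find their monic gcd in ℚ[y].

Repeated division with remainder:
  y^4 − 4y^3 + 49y^2 − 90y + 528 = (y^4 + 4y^3 + 58y^2 + 69y + 902) + (−8y^3 − 9y^2 − 159y − 374)
  y^4 + 4y^3 + 58y^2 + 69y + 902 = (−(1/8)y − 23/64)(−8y^3 − 9y^2 − 159y − 374) + ((2233/64)y^2 − (2233/64)y + 24563/32)
  −8y^3 − 9y^2 − 159y − 374 = (−(512/2233)y − 1088/2233)((2233/64)y^2 − (2233/64)y + 24563/32) + (0)
Last nonzero remainder: (2233/64)y^2 − (2233/64)y + 24563/32. Dividing through by 2233/64 gives the monic gcd y^2 − y + 22.

y^2 − y + 22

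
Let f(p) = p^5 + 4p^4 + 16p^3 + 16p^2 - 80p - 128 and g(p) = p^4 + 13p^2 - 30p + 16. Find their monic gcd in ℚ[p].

p^2 + 2p + 16

Apply the Euclidean algorithm:
  p^5 + 4p^4 + 16p^3 + 16p^2 - 80p - 128 = (p + 4)(p^4 + 13p^2 - 30p + 16) + (3p^3 - 6p^2 + 24p - 192)
  p^4 + 13p^2 - 30p + 16 = ((1/3)p + 2/3)(3p^3 - 6p^2 + 24p - 192) + (9p^2 + 18p + 144)
  3p^3 - 6p^2 + 24p - 192 = ((1/3)p - 4/3)(9p^2 + 18p + 144) + (0)
Last nonzero remainder: 9p^2 + 18p + 144. Dividing through by 9 gives the monic gcd p^2 + 2p + 16.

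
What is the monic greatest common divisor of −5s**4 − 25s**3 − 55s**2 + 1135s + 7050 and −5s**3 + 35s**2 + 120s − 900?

By polynomial division,
  −5s**4 − 25s**3 − 55s**2 + 1135s + 7050 = (s + 12)(−5s**3 + 35s**2 + 120s − 900) + (−595s**2 + 595s + 17850)
  −5s**3 + 35s**2 + 120s − 900 = ((1/119)s − 6/119)(−595s**2 + 595s + 17850) + (0)
Last nonzero remainder: −595s**2 + 595s + 17850. Dividing through by −595 gives the monic gcd s**2 − s − 30.

s**2 − s − 30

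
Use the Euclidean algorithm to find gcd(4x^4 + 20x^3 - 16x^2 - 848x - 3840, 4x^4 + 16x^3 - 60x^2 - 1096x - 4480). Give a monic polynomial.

x^3 + 11x^2 + 62x + 160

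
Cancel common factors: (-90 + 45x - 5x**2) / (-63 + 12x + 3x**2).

Repeated division with remainder:
  -5x**2 + 45x - 90 = (-5/3)(3x**2 + 12x - 63) + (65x - 195)
  3x**2 + 12x - 63 = ((3/65)x + 21/65)(65x - 195) + (0)
Last nonzero remainder: 65x - 195. Dividing through by 65 gives the monic gcd x - 3.
Cancel x - 3 from numerator and denominator to get the reduced form.

(30 - 5x)/(21 + 3x)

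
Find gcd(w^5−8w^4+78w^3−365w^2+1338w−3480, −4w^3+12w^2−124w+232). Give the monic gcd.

Apply the Euclidean algorithm:
  w^5−8w^4+78w^3−365w^2+1338w−3480 = (−(1/4)w^2+(5/4)w−8)(−4w^3+12w^2−124w+232) + (−56w^2+56w−1624)
  −4w^3+12w^2−124w+232 = ((1/14)w−1/7)(−56w^2+56w−1624) + (0)
Last nonzero remainder: −56w^2+56w−1624. Dividing through by −56 gives the monic gcd w^2−w+29.

w^2−w+29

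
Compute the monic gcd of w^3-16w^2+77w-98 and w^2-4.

w-2

Repeated division with remainder:
  w^3-16w^2+77w-98 = (w-16)(w^2-4) + (81w-162)
  w^2-4 = ((1/81)w+2/81)(81w-162) + (0)
Last nonzero remainder: 81w-162. Dividing through by 81 gives the monic gcd w-2.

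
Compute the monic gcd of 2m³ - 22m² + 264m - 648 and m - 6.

1

By polynomial division,
  2m³ - 22m² + 264m - 648 = (2m² - 10m + 204)(m - 6) + (576)
  m - 6 = ((1/576)m - 1/96)(576) + (0)
The last nonzero remainder is the constant 576, so the polynomials are coprime and gcd = 1.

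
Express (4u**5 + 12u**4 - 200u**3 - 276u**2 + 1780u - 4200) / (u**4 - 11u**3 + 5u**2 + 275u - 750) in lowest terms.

(4u**3 + 16u**2 - 64u + 140)/(u**2 - 10u + 25)

Repeated division with remainder:
  4u**5 + 12u**4 - 200u**3 - 276u**2 + 1780u - 4200 = (4u + 56)(u**4 - 11u**3 + 5u**2 + 275u - 750) + (396u**3 - 1656u**2 - 10620u + 37800)
  u**4 - 11u**3 + 5u**2 + 275u - 750 = ((1/396)u - 25/1452)(396u**3 - 1656u**2 - 10620u + 37800) + ((400/121)u**2 - (400/121)u - 12000/121)
  396u**3 - 1656u**2 - 10620u + 37800 = ((11979/100)u - 7623/20)((400/121)u**2 - (400/121)u - 12000/121) + (0)
Last nonzero remainder: (400/121)u**2 - (400/121)u - 12000/121. Dividing through by 400/121 gives the monic gcd u**2 - u - 30.
Cancel u**2 - u - 30 from numerator and denominator to get the reduced form.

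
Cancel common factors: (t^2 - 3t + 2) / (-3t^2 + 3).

(-t + 2)/(3t + 3)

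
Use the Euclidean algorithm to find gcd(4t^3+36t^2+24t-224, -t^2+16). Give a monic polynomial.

Repeated division with remainder:
  4t^3+36t^2+24t-224 = (-4t-36)(-t^2+16) + (88t+352)
  -t^2+16 = (-(1/88)t+1/22)(88t+352) + (0)
Last nonzero remainder: 88t+352. Dividing through by 88 gives the monic gcd t+4.

t+4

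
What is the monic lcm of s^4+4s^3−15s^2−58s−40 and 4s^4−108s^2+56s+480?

s^5+s^4−27s^3−13s^2+134s+120

Repeated division with remainder:
  s^4+4s^3−15s^2−58s−40 = (1/4)(4s^4−108s^2+56s+480) + (4s^3+12s^2−72s−160)
  4s^4−108s^2+56s+480 = (s−3)(4s^3+12s^2−72s−160) + (0)
Last nonzero remainder: 4s^3+12s^2−72s−160. Dividing through by 4 gives the monic gcd s^3+3s^2−18s−40.
Then lcm(f, g) = f·g / gcd(f, g); expanding and making the result monic gives the answer.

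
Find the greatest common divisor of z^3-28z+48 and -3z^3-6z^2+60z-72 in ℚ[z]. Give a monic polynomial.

Apply the Euclidean algorithm:
  z^3-28z+48 = (-1/3)(-3z^3-6z^2+60z-72) + (-2z^2-8z+24)
  -3z^3-6z^2+60z-72 = ((3/2)z-3)(-2z^2-8z+24) + (0)
Last nonzero remainder: -2z^2-8z+24. Dividing through by -2 gives the monic gcd z^2+4z-12.

z^2+4z-12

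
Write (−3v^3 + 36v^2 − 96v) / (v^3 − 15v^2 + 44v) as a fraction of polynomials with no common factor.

Euclidean algorithm in ℚ[v]:
  −3v^3 + 36v^2 − 96v = (−3)(v^3 − 15v^2 + 44v) + (−9v^2 + 36v)
  v^3 − 15v^2 + 44v = (−(1/9)v + 11/9)(−9v^2 + 36v) + (0)
Last nonzero remainder: −9v^2 + 36v. Dividing through by −9 gives the monic gcd v^2 − 4v.
Cancel v^2 − 4v from numerator and denominator to get the reduced form.

(−3v + 24)/(v − 11)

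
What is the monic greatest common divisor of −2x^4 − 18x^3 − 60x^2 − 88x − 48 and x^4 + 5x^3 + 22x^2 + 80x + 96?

x^2 + 5x + 6

Apply the Euclidean algorithm:
  −2x^4 − 18x^3 − 60x^2 − 88x − 48 = (−2)(x^4 + 5x^3 + 22x^2 + 80x + 96) + (−8x^3 − 16x^2 + 72x + 144)
  x^4 + 5x^3 + 22x^2 + 80x + 96 = (−(1/8)x − 3/8)(−8x^3 − 16x^2 + 72x + 144) + (25x^2 + 125x + 150)
  −8x^3 − 16x^2 + 72x + 144 = (−(8/25)x + 24/25)(25x^2 + 125x + 150) + (0)
Last nonzero remainder: 25x^2 + 125x + 150. Dividing through by 25 gives the monic gcd x^2 + 5x + 6.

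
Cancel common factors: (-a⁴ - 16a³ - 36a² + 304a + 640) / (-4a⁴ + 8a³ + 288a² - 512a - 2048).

Euclidean algorithm in ℚ[a]:
  -a⁴ - 16a³ - 36a² + 304a + 640 = (1/4)(-4a⁴ + 8a³ + 288a² - 512a - 2048) + (-18a³ - 108a² + 432a + 1152)
  -4a⁴ + 8a³ + 288a² - 512a - 2048 = ((2/9)a - 16/9)(-18a³ - 108a² + 432a + 1152) + (0)
Last nonzero remainder: -18a³ - 108a² + 432a + 1152. Dividing through by -18 gives the monic gcd a³ + 6a² - 24a - 64.
Cancel a³ + 6a² - 24a - 64 from numerator and denominator to get the reduced form.

(a + 10)/(4a - 32)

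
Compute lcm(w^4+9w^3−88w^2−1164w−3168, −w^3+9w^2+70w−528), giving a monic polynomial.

Euclidean algorithm in ℚ[w]:
  w^4+9w^3−88w^2−1164w−3168 = (−w−18)(−w^3+9w^2+70w−528) + (144w^2−432w−12672)
  −w^3+9w^2+70w−528 = (−(1/144)w+1/24)(144w^2−432w−12672) + (0)
Last nonzero remainder: 144w^2−432w−12672. Dividing through by 144 gives the monic gcd w^2−3w−88.
Then lcm(f, g) = f·g / gcd(f, g); expanding and making the result monic gives the answer.

w^5+3w^4−142w^3−636w^2+3816w+19008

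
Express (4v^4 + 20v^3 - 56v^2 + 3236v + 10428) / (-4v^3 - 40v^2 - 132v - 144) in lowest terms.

Apply the Euclidean algorithm:
  4v^4 + 20v^3 - 56v^2 + 3236v + 10428 = (-v + 5)(-4v^3 - 40v^2 - 132v - 144) + (12v^2 + 3752v + 11148)
  -4v^3 - 40v^2 - 132v - 144 = (-(1/3)v + 908/9)(12v^2 + 3752v + 11148) + (-(3374560/9)v - 3374560/3)
  12v^2 + 3752v + 11148 = (-(27/843640)v - 8361/843640)(-(3374560/9)v - 3374560/3) + (0)
Last nonzero remainder: -(3374560/9)v - 3374560/3. Dividing through by -3374560/9 gives the monic gcd v + 3.
Cancel v + 3 from numerator and denominator to get the reduced form.

(-v^3 - 2v^2 + 20v - 869)/(v^2 + 7v + 12)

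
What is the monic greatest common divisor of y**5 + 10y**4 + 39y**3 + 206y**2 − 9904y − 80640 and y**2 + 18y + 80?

y**2 + 18y + 80

Euclidean algorithm in ℚ[y]:
  y**5 + 10y**4 + 39y**3 + 206y**2 − 9904y − 80640 = (y**3 − 8y**2 + 103y − 1008)(y**2 + 18y + 80) + (0)
The last nonzero remainder y**2 + 18y + 80 is already monic.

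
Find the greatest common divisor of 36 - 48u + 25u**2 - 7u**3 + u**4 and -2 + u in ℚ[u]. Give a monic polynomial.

-2 + u

By polynomial division,
  u**4 - 7u**3 + 25u**2 - 48u + 36 = (u**3 - 5u**2 + 15u - 18)(u - 2) + (0)
The last nonzero remainder u - 2 is already monic.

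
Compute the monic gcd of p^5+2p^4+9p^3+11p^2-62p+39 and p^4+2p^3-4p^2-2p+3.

p^3+p^2-5p+3

By polynomial division,
  p^5+2p^4+9p^3+11p^2-62p+39 = (p)(p^4+2p^3-4p^2-2p+3) + (13p^3+13p^2-65p+39)
  p^4+2p^3-4p^2-2p+3 = ((1/13)p+1/13)(13p^3+13p^2-65p+39) + (0)
Last nonzero remainder: 13p^3+13p^2-65p+39. Dividing through by 13 gives the monic gcd p^3+p^2-5p+3.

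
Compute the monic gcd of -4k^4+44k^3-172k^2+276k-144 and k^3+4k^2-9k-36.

Apply the Euclidean algorithm:
  -4k^4+44k^3-172k^2+276k-144 = (-4k+60)(k^3+4k^2-9k-36) + (-448k^2+672k+2016)
  k^3+4k^2-9k-36 = (-(1/448)k-11/896)(-448k^2+672k+2016) + ((15/4)k-45/4)
  -448k^2+672k+2016 = (-(1792/15)k-896/5)((15/4)k-45/4) + (0)
Last nonzero remainder: (15/4)k-45/4. Dividing through by 15/4 gives the monic gcd k-3.

k-3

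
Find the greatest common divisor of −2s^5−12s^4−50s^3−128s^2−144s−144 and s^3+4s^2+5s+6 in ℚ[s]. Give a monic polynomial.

s^3+4s^2+5s+6

Repeated division with remainder:
  −2s^5−12s^4−50s^3−128s^2−144s−144 = (−2s^2−4s−24)(s^3+4s^2+5s+6) + (0)
The last nonzero remainder s^3+4s^2+5s+6 is already monic.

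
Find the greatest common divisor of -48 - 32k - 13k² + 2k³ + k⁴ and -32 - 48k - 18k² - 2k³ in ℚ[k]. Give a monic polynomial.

By polynomial division,
  k⁴ + 2k³ - 13k² - 32k - 48 = (-(1/2)k + 7/2)(-2k³ - 18k² - 48k - 32) + (26k² + 120k + 64)
  -2k³ - 18k² - 48k - 32 = (-(1/13)k - 57/169)(26k² + 120k + 64) + (-(440/169)k - 1760/169)
  26k² + 120k + 64 = (-(2197/220)k - 338/55)(-(440/169)k - 1760/169) + (0)
Last nonzero remainder: -(440/169)k - 1760/169. Dividing through by -440/169 gives the monic gcd k + 4.

4 + k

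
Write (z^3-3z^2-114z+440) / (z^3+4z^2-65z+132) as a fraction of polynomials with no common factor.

(z-10)/(z-3)

Apply the Euclidean algorithm:
  z^3-3z^2-114z+440 = (z^3+4z^2-65z+132) + (-7z^2-49z+308)
  z^3+4z^2-65z+132 = (-(1/7)z+3/7)(-7z^2-49z+308) + (0)
Last nonzero remainder: -7z^2-49z+308. Dividing through by -7 gives the monic gcd z^2+7z-44.
Cancel z^2+7z-44 from numerator and denominator to get the reduced form.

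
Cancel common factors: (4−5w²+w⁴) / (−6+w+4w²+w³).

(−2−w+w²)/(3+w)

Repeated division with remainder:
  w⁴−5w²+4 = (w−4)(w³+4w²+w−6) + (10w²+10w−20)
  w³+4w²+w−6 = ((1/10)w+3/10)(10w²+10w−20) + (0)
Last nonzero remainder: 10w²+10w−20. Dividing through by 10 gives the monic gcd w²+w−2.
Cancel w²+w−2 from numerator and denominator to get the reduced form.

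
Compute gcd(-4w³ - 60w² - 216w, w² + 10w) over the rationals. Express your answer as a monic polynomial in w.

w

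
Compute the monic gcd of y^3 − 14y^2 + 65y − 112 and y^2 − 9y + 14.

y − 7

By polynomial division,
  y^3 − 14y^2 + 65y − 112 = (y − 5)(y^2 − 9y + 14) + (6y − 42)
  y^2 − 9y + 14 = ((1/6)y − 1/3)(6y − 42) + (0)
Last nonzero remainder: 6y − 42. Dividing through by 6 gives the monic gcd y − 7.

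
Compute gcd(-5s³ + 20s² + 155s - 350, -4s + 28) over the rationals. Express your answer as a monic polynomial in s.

s - 7

Euclidean algorithm in ℚ[s]:
  -5s³ + 20s² + 155s - 350 = ((5/4)s² + (15/4)s - 25/2)(-4s + 28) + (0)
Last nonzero remainder: -4s + 28. Dividing through by -4 gives the monic gcd s - 7.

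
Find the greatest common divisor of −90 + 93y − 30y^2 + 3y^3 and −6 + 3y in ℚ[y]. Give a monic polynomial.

−2 + y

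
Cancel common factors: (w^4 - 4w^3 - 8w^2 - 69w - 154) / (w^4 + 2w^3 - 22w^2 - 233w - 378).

(w^2 + w + 11)/(w^2 + 7w + 27)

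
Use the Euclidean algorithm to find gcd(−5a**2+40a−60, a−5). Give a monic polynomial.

By polynomial division,
  −5a**2+40a−60 = (−5a+15)(a−5) + (15)
  a−5 = ((1/15)a−1/3)(15) + (0)
The last nonzero remainder is the constant 15, so the polynomials are coprime and gcd = 1.

1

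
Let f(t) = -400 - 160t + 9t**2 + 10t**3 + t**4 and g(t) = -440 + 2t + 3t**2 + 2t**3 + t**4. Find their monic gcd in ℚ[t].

Euclidean algorithm in ℚ[t]:
  t**4 + 10t**3 + 9t**2 - 160t - 400 = (t**4 + 2t**3 + 3t**2 + 2t - 440) + (8t**3 + 6t**2 - 162t + 40)
  t**4 + 2t**3 + 3t**2 + 2t - 440 = ((1/8)t + 5/32)(8t**3 + 6t**2 - 162t + 40) + ((357/16)t**2 + (357/16)t - 1785/4)
  8t**3 + 6t**2 - 162t + 40 = ((128/357)t - 32/357)((357/16)t**2 + (357/16)t - 1785/4) + (0)
Last nonzero remainder: (357/16)t**2 + (357/16)t - 1785/4. Dividing through by 357/16 gives the monic gcd t**2 + t - 20.

-20 + t + t**2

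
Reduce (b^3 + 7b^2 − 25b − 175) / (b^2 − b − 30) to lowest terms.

Repeated division with remainder:
  b^3 + 7b^2 − 25b − 175 = (b + 8)(b^2 − b − 30) + (13b + 65)
  b^2 − b − 30 = ((1/13)b − 6/13)(13b + 65) + (0)
Last nonzero remainder: 13b + 65. Dividing through by 13 gives the monic gcd b + 5.
Cancel b + 5 from numerator and denominator to get the reduced form.

(b^2 + 2b − 35)/(b − 6)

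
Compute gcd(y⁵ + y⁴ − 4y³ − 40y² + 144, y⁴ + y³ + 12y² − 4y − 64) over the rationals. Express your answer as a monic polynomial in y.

By polynomial division,
  y⁵ + y⁴ − 4y³ − 40y² + 144 = (y)(y⁴ + y³ + 12y² − 4y − 64) + (−16y³ − 36y² + 64y + 144)
  y⁴ + y³ + 12y² − 4y − 64 = (−(1/16)y + 5/64)(−16y³ − 36y² + 64y + 144) + ((301/16)y² − 301/4)
  −16y³ − 36y² + 64y + 144 = (−(256/301)y − 576/301)((301/16)y² − 301/4) + (0)
Last nonzero remainder: (301/16)y² − 301/4. Dividing through by 301/16 gives the monic gcd y² − 4.

y² − 4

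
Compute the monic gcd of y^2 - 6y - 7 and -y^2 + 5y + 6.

y + 1

Euclidean algorithm in ℚ[y]:
  y^2 - 6y - 7 = (-1)(-y^2 + 5y + 6) + (-y - 1)
  -y^2 + 5y + 6 = (y - 6)(-y - 1) + (0)
Last nonzero remainder: -y - 1. Dividing through by -1 gives the monic gcd y + 1.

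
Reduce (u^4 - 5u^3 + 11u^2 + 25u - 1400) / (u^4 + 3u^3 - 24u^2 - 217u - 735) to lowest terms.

Repeated division with remainder:
  u^4 - 5u^3 + 11u^2 + 25u - 1400 = (u^4 + 3u^3 - 24u^2 - 217u - 735) + (-8u^3 + 35u^2 + 242u - 665)
  u^4 + 3u^3 - 24u^2 - 217u - 735 = (-(1/8)u - 59/64)(-8u^3 + 35u^2 + 242u - 665) + ((2465/64)u^2 - (2465/32)u - 86275/64)
  -8u^3 + 35u^2 + 242u - 665 = (-(512/2465)u + 1216/2465)((2465/64)u^2 - (2465/32)u - 86275/64) + (0)
Last nonzero remainder: (2465/64)u^2 - (2465/32)u - 86275/64. Dividing through by 2465/64 gives the monic gcd u^2 - 2u - 35.
Cancel u^2 - 2u - 35 from numerator and denominator to get the reduced form.

(u^2 - 3u + 40)/(u^2 + 5u + 21)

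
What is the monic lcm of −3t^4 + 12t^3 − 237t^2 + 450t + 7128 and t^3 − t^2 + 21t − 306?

t^6 + t^5 + 110t^4 + 41t^3 + 903t^2 − 19530t − 121176

Repeated division with remainder:
  −3t^4 + 12t^3 − 237t^2 + 450t + 7128 = (−3t + 9)(t^3 − t^2 + 21t − 306) + (−165t^2 − 657t + 9882)
  t^3 − t^2 + 21t − 306 = (−(1/165)t + 274/9075)(−165t^2 − 657t + 9882) + ((304701/3025)t − 1828206/3025)
  −165t^2 − 657t + 9882 = (−(166375/101567)t − 1660725/101567)((304701/3025)t − 1828206/3025) + (0)
Last nonzero remainder: (304701/3025)t − 1828206/3025. Dividing through by 304701/3025 gives the monic gcd t − 6.
Then lcm(f, g) = f·g / gcd(f, g); expanding and making the result monic gives the answer.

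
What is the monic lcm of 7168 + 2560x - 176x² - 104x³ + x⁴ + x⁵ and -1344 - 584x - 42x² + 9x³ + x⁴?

By polynomial division,
  x⁵ + x⁴ - 104x³ - 176x² + 2560x + 7168 = (x - 8)(x⁴ + 9x³ - 42x² - 584x - 1344) + (10x³ + 72x² - 768x - 3584)
  x⁴ + 9x³ - 42x² - 584x - 1344 = ((1/10)x + 9/50)(10x³ + 72x² - 768x - 3584) + ((546/25)x² - (2184/25)x - 17472/25)
  10x³ + 72x² - 768x - 3584 = ((125/273)x + 200/39)((546/25)x² - (2184/25)x - 17472/25) + (0)
Last nonzero remainder: (546/25)x² - (2184/25)x - 17472/25. Dividing through by 546/25 gives the monic gcd x² - 4x - 32.
Then lcm(f, g) = f·g / gcd(f, g); expanding and making the result monic gives the answer.

301056 + 200704x + 33056x² - 4096x³ - 1486x⁴ - 49x⁵ + 14x⁶ + x⁷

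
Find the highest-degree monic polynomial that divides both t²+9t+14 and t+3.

1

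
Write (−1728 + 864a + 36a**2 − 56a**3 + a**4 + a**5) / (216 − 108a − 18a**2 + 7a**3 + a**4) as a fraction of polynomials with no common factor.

Apply the Euclidean algorithm:
  a**5 + a**4 − 56a**3 + 36a**2 + 864a − 1728 = (a − 6)(a**4 + 7a**3 − 18a**2 − 108a + 216) + (4a**3 + 36a**2 − 432)
  a**4 + 7a**3 − 18a**2 − 108a + 216 = ((1/4)a − 1/2)(4a**3 + 36a**2 − 432) + (0)
Last nonzero remainder: 4a**3 + 36a**2 − 432. Dividing through by 4 gives the monic gcd a**3 + 9a**2 − 108.
Cancel a**3 + 9a**2 − 108 from numerator and denominator to get the reduced form.

(16 − 8a + a**2)/(−2 + a)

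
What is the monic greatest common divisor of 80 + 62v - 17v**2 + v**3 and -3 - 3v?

1 + v

By polynomial division,
  v**3 - 17v**2 + 62v + 80 = (-(1/3)v**2 + 6v - 80/3)(-3v - 3) + (0)
Last nonzero remainder: -3v - 3. Dividing through by -3 gives the monic gcd v + 1.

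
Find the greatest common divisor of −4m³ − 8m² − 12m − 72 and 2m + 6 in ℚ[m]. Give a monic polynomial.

Apply the Euclidean algorithm:
  −4m³ − 8m² − 12m − 72 = (−2m² + 2m − 12)(2m + 6) + (0)
Last nonzero remainder: 2m + 6. Dividing through by 2 gives the monic gcd m + 3.

m + 3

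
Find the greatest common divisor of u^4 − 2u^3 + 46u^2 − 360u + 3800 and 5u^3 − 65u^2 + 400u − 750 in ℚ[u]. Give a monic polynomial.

By polynomial division,
  u^4 − 2u^3 + 46u^2 − 360u + 3800 = ((1/5)u + 11/5)(5u^3 − 65u^2 + 400u − 750) + (109u^2 − 1090u + 5450)
  5u^3 − 65u^2 + 400u − 750 = ((5/109)u − 15/109)(109u^2 − 1090u + 5450) + (0)
Last nonzero remainder: 109u^2 − 1090u + 5450. Dividing through by 109 gives the monic gcd u^2 − 10u + 50.

u^2 − 10u + 50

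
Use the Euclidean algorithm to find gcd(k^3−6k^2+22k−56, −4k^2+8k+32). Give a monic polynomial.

Apply the Euclidean algorithm:
  k^3−6k^2+22k−56 = (−(1/4)k+1)(−4k^2+8k+32) + (22k−88)
  −4k^2+8k+32 = (−(2/11)k−4/11)(22k−88) + (0)
Last nonzero remainder: 22k−88. Dividing through by 22 gives the monic gcd k−4.

k−4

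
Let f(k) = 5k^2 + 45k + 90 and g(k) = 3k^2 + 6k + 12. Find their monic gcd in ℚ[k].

1

Apply the Euclidean algorithm:
  5k^2 + 45k + 90 = (5/3)(3k^2 + 6k + 12) + (35k + 70)
  3k^2 + 6k + 12 = ((3/35)k)(35k + 70) + (12)
  35k + 70 = ((35/12)k + 35/6)(12) + (0)
The last nonzero remainder is the constant 12, so the polynomials are coprime and gcd = 1.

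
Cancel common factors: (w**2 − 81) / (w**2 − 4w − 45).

(w + 9)/(w + 5)

Euclidean algorithm in ℚ[w]:
  w**2 − 81 = (w**2 − 4w − 45) + (4w − 36)
  w**2 − 4w − 45 = ((1/4)w + 5/4)(4w − 36) + (0)
Last nonzero remainder: 4w − 36. Dividing through by 4 gives the monic gcd w − 9.
Cancel w − 9 from numerator and denominator to get the reduced form.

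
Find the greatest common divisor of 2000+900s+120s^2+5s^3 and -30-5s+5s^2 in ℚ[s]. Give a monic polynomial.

By polynomial division,
  5s^3+120s^2+900s+2000 = (s+25)(5s^2-5s-30) + (1055s+2750)
  5s^2-5s-30 = ((1/211)s-761/44521)(1055s+2750) + (757120/44521)
  1055s+2750 = ((9393931/151424)s+12243275/75712)(757120/44521) + (0)
The last nonzero remainder is the constant 757120/44521, so the polynomials are coprime and gcd = 1.

1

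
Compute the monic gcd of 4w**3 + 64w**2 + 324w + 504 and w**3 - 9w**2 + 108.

w + 3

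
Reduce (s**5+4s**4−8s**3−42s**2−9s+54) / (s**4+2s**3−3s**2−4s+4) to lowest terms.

Repeated division with remainder:
  s**5+4s**4−8s**3−42s**2−9s+54 = (s+2)(s**4+2s**3−3s**2−4s+4) + (−9s**3−32s**2−5s+46)
  s**4+2s**3−3s**2−4s+4 = (−(1/9)s+14/81)(−9s**3−32s**2−5s+46) + ((160/81)s**2+(160/81)s−320/81)
  −9s**3−32s**2−5s+46 = (−(729/160)s−1863/160)((160/81)s**2+(160/81)s−320/81) + (0)
Last nonzero remainder: (160/81)s**2+(160/81)s−320/81. Dividing through by 160/81 gives the monic gcd s**2+s−2.
Cancel s**2+s−2 from numerator and denominator to get the reduced form.

(s**3+3s**2−9s−27)/(s**2+s−2)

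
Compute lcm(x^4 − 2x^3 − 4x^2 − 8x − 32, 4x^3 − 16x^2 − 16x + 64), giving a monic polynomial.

Apply the Euclidean algorithm:
  x^4 − 2x^3 − 4x^2 − 8x − 32 = ((1/4)x + 1/2)(4x^3 − 16x^2 − 16x + 64) + (8x^2 − 16x − 64)
  4x^3 − 16x^2 − 16x + 64 = ((1/2)x − 1)(8x^2 − 16x − 64) + (0)
Last nonzero remainder: 8x^2 − 16x − 64. Dividing through by 8 gives the monic gcd x^2 − 2x − 8.
Then lcm(f, g) = f·g / gcd(f, g); expanding and making the result monic gives the answer.

x^5 − 4x^4 − 16x + 64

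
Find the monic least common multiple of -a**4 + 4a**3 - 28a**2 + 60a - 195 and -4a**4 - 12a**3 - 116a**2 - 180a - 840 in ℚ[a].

Apply the Euclidean algorithm:
  -a**4 + 4a**3 - 28a**2 + 60a - 195 = (1/4)(-4a**4 - 12a**3 - 116a**2 - 180a - 840) + (7a**3 + a**2 + 105a + 15)
  -4a**4 - 12a**3 - 116a**2 - 180a - 840 = (-(4/7)a - 80/49)(7a**3 + a**2 + 105a + 15) + (-(2664/49)a**2 - 39960/49)
  7a**3 + a**2 + 105a + 15 = (-(343/2664)a - 49/2664)(-(2664/49)a**2 - 39960/49) + (0)
Last nonzero remainder: -(2664/49)a**2 - 39960/49. Dividing through by -2664/49 gives the monic gcd a**2 + 15.
Then lcm(f, g) = f·g / gcd(f, g); expanding and making the result monic gives the answer.

a**6 - a**5 + 30a**4 - 32a**3 + 407a**2 - 255a + 2730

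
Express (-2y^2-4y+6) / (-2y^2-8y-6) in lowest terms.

(y-1)/(y+1)

Apply the Euclidean algorithm:
  -2y^2-4y+6 = (-2y^2-8y-6) + (4y+12)
  -2y^2-8y-6 = (-(1/2)y-1/2)(4y+12) + (0)
Last nonzero remainder: 4y+12. Dividing through by 4 gives the monic gcd y+3.
Cancel y+3 from numerator and denominator to get the reduced form.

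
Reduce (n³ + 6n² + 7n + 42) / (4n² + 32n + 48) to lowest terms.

(n² + 7)/(4n + 8)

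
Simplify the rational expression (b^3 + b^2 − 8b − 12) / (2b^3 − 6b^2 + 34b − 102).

Repeated division with remainder:
  b^3 + b^2 − 8b − 12 = (1/2)(2b^3 − 6b^2 + 34b − 102) + (4b^2 − 25b + 39)
  2b^3 − 6b^2 + 34b − 102 = ((1/2)b + 13/8)(4b^2 − 25b + 39) + ((441/8)b − 1323/8)
  4b^2 − 25b + 39 = ((32/441)b − 104/441)((441/8)b − 1323/8) + (0)
Last nonzero remainder: (441/8)b − 1323/8. Dividing through by 441/8 gives the monic gcd b − 3.
Cancel b − 3 from numerator and denominator to get the reduced form.

(b^2 + 4b + 4)/(2b^2 + 34)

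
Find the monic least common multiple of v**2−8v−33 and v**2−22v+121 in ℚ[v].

Apply the Euclidean algorithm:
  v**2−8v−33 = (v**2−22v+121) + (14v−154)
  v**2−22v+121 = ((1/14)v−11/14)(14v−154) + (0)
Last nonzero remainder: 14v−154. Dividing through by 14 gives the monic gcd v−11.
Then lcm(f, g) = f·g / gcd(f, g); expanding and making the result monic gives the answer.

v**3−19v**2+55v+363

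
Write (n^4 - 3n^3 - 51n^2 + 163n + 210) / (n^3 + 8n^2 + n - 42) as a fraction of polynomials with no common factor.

(n^3 - 10n^2 + 19n + 30)/(n^2 + n - 6)

By polynomial division,
  n^4 - 3n^3 - 51n^2 + 163n + 210 = (n - 11)(n^3 + 8n^2 + n - 42) + (36n^2 + 216n - 252)
  n^3 + 8n^2 + n - 42 = ((1/36)n + 1/18)(36n^2 + 216n - 252) + (-4n - 28)
  36n^2 + 216n - 252 = (-9n + 9)(-4n - 28) + (0)
Last nonzero remainder: -4n - 28. Dividing through by -4 gives the monic gcd n + 7.
Cancel n + 7 from numerator and denominator to get the reduced form.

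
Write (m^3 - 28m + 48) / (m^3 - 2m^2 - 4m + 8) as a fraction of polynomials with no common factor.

Apply the Euclidean algorithm:
  m^3 - 28m + 48 = (m^3 - 2m^2 - 4m + 8) + (2m^2 - 24m + 40)
  m^3 - 2m^2 - 4m + 8 = ((1/2)m + 5)(2m^2 - 24m + 40) + (96m - 192)
  2m^2 - 24m + 40 = ((1/48)m - 5/24)(96m - 192) + (0)
Last nonzero remainder: 96m - 192. Dividing through by 96 gives the monic gcd m - 2.
Cancel m - 2 from numerator and denominator to get the reduced form.

(m^2 + 2m - 24)/(m^2 - 4)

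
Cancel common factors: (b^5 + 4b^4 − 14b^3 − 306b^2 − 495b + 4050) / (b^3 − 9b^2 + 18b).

(b^3 + 13b^2 + 85b + 225)/(b)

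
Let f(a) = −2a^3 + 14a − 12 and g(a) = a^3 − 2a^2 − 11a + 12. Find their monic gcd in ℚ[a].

a^2 + 2a − 3

Euclidean algorithm in ℚ[a]:
  −2a^3 + 14a − 12 = (−2)(a^3 − 2a^2 − 11a + 12) + (−4a^2 − 8a + 12)
  a^3 − 2a^2 − 11a + 12 = (−(1/4)a + 1)(−4a^2 − 8a + 12) + (0)
Last nonzero remainder: −4a^2 − 8a + 12. Dividing through by −4 gives the monic gcd a^2 + 2a − 3.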